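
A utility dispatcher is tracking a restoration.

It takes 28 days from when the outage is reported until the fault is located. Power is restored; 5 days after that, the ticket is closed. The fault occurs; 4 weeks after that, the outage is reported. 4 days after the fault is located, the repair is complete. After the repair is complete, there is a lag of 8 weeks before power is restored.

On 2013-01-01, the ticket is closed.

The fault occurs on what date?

2012-09-02

The ticket is closed: Jan 1, 2013.
Power is restored: Jan 1, 2013 − 5 days = Dec 27, 2012.
The repair is complete: Dec 27, 2012 − 8 weeks = Nov 1, 2012.
The fault is located: Nov 1, 2012 − 4 days = Oct 28, 2012.
The outage is reported: Oct 28, 2012 − 28 days = Sep 30, 2012.
The fault occurs: Sep 30, 2012 − 4 weeks = Sep 2, 2012.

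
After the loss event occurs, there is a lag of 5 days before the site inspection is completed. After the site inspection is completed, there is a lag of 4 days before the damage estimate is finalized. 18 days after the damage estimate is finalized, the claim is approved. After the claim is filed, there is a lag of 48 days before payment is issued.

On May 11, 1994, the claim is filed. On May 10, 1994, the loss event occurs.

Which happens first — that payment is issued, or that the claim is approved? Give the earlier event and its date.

The claim is approved — Jun 6, 1994

The claim is filed: May 11, 1994.
Payment is issued: May 11, 1994 + 48 days = Jun 28, 1994.
The loss event occurs: May 10, 1994.
The site inspection is completed: May 10, 1994 + 5 days = May 15, 1994.
The damage estimate is finalized: May 15, 1994 + 4 days = May 19, 1994.
The claim is approved: May 19, 1994 + 18 days = Jun 6, 1994.
Comparing: payment is issued on Jun 28, 1994 vs the claim is approved on Jun 6, 1994. Earlier: the claim is approved.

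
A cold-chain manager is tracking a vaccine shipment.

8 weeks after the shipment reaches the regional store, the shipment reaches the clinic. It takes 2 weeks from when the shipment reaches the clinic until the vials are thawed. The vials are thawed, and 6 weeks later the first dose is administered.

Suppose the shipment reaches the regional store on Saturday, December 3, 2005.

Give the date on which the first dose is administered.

The shipment reaches the regional store: Dec 3, 2005.
The shipment reaches the clinic: Dec 3, 2005 + 8 weeks = Jan 28, 2006.
The vials are thawed: Jan 28, 2006 + 2 weeks = Feb 11, 2006.
The first dose is administered: Feb 11, 2006 + 6 weeks = Mar 25, 2006.

Saturday, March 25, 2006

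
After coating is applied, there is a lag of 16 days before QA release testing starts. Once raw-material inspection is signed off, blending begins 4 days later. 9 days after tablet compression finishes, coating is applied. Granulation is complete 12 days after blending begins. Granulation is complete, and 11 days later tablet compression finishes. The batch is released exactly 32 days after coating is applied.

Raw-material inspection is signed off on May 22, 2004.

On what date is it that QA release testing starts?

Jul 13, 2004

Raw-material inspection is signed off: May 22, 2004.
Blending begins: May 22, 2004 + 4 days = May 26, 2004.
Granulation is complete: May 26, 2004 + 12 days = Jun 7, 2004.
Tablet compression finishes: Jun 7, 2004 + 11 days = Jun 18, 2004.
Coating is applied: Jun 18, 2004 + 9 days = Jun 27, 2004.
QA release testing starts: Jun 27, 2004 + 16 days = Jul 13, 2004.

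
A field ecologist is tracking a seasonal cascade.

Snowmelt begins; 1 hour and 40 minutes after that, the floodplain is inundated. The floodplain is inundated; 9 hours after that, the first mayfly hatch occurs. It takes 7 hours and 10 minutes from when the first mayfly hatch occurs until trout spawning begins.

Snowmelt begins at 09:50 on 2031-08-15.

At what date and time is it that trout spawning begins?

03:40 on 2031-08-16

Snowmelt begins: 09:50 Aug 15, 2031.
The floodplain is inundated: 09:50 Aug 15, 2031 + 1h40m = 11:30 Aug 15, 2031.
The first mayfly hatch occurs: 11:30 Aug 15, 2031 + 9h = 20:30 Aug 15, 2031.
Trout spawning begins: 20:30 Aug 15, 2031 + 7h10m = 03:40 Aug 16, 2031.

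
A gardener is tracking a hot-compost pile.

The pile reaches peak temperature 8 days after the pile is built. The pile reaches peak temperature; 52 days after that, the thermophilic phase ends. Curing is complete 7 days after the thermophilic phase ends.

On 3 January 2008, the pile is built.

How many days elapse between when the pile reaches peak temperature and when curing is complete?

59 days

Causal path: the pile reaches peak temperature → the thermophilic phase ends → curing is complete.
Total delay along the path: 52 + 7 = 59 days.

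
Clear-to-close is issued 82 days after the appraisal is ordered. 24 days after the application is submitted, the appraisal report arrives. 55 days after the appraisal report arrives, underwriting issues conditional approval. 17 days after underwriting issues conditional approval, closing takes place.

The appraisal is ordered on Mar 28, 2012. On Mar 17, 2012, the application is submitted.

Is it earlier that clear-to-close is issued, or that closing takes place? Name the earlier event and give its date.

The appraisal is ordered: Mar 28, 2012.
Clear-to-close is issued: Mar 28, 2012 + 82 days = Jun 18, 2012.
The application is submitted: Mar 17, 2012.
The appraisal report arrives: Mar 17, 2012 + 24 days = Apr 10, 2012.
Underwriting issues conditional approval: Apr 10, 2012 + 55 days = Jun 4, 2012.
Closing takes place: Jun 4, 2012 + 17 days = Jun 21, 2012.
Comparing: clear-to-close is issued on Jun 18, 2012 vs closing takes place on Jun 21, 2012. Earlier: clear-to-close is issued.

Clear-to-close is issued — Jun 18, 2012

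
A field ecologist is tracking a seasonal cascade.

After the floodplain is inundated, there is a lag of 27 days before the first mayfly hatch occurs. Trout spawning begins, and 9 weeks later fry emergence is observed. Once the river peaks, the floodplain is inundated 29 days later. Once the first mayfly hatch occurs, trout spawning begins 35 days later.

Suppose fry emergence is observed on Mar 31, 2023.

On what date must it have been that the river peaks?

Oct 28, 2022

Fry emergence is observed: Mar 31, 2023.
Trout spawning begins: Mar 31, 2023 − 9 weeks = Jan 27, 2023.
The first mayfly hatch occurs: Jan 27, 2023 − 35 days = Dec 23, 2022.
The floodplain is inundated: Dec 23, 2022 − 27 days = Nov 26, 2022.
The river peaks: Nov 26, 2022 − 29 days = Oct 28, 2022.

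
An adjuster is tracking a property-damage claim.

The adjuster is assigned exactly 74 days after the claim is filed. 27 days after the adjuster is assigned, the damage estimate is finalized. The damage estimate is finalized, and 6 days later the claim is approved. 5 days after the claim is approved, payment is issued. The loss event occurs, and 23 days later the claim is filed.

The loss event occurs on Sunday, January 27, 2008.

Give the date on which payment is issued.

Tuesday, June 10, 2008

The loss event occurs: Jan 27, 2008.
The claim is filed: Jan 27, 2008 + 23 days = Feb 19, 2008.
The adjuster is assigned: Feb 19, 2008 + 74 days = May 3, 2008.
The damage estimate is finalized: May 3, 2008 + 27 days = May 30, 2008.
The claim is approved: May 30, 2008 + 6 days = Jun 5, 2008.
Payment is issued: Jun 5, 2008 + 5 days = Jun 10, 2008.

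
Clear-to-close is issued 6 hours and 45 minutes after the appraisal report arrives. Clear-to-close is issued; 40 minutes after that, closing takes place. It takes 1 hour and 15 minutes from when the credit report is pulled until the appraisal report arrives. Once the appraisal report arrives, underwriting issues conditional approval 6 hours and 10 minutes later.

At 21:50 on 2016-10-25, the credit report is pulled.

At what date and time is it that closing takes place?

The credit report is pulled: 21:50 Oct 25, 2016.
The appraisal report arrives: 21:50 Oct 25, 2016 + 1h15m = 23:05 Oct 25, 2016.
Clear-to-close is issued: 23:05 Oct 25, 2016 + 6h45m = 05:50 Oct 26, 2016.
Closing takes place: 05:50 Oct 26, 2016 + 40m = 06:30 Oct 26, 2016.

06:30 on 2016-10-26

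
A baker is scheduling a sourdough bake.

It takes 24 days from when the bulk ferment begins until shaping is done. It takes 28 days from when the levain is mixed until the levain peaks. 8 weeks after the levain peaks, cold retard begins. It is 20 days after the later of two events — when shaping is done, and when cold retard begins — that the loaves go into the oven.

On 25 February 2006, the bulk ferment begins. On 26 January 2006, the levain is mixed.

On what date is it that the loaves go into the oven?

10 May 2006

The bulk ferment begins: Feb 25, 2006.
Shaping is done: Feb 25, 2006 + 24 days = Mar 21, 2006.
The levain is mixed: Jan 26, 2006.
The levain peaks: Jan 26, 2006 + 28 days = Feb 23, 2006.
Cold retard begins: Feb 23, 2006 + 8 weeks = Apr 20, 2006.
Both prerequisites met — shaping is done (Mar 21, 2006), cold retard begins (Apr 20, 2006); the later is Apr 20, 2006.
The loaves go into the oven: Apr 20, 2006 + 20 days = May 10, 2006.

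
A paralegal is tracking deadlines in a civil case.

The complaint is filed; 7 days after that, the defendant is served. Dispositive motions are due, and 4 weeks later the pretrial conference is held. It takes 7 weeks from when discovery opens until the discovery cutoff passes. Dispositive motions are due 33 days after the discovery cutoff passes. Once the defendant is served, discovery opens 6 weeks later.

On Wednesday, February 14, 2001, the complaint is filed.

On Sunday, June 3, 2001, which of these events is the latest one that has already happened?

The complaint is filed: Feb 14, 2001.
The defendant is served: Feb 14, 2001 + 7 days = Feb 21, 2001.
Discovery opens: Feb 21, 2001 + 6 weeks = Apr 4, 2001.
The discovery cutoff passes: Apr 4, 2001 + 7 weeks = May 23, 2001.
Dispositive motions are due: May 23, 2001 + 33 days = Jun 25, 2001.
The pretrial conference is held: Jun 25, 2001 + 4 weeks = Jul 23, 2001.
Jun 3, 2001 falls between when the discovery cutoff passes (May 23, 2001) and when dispositive motions are due (Jun 25, 2001).

The discovery cutoff passes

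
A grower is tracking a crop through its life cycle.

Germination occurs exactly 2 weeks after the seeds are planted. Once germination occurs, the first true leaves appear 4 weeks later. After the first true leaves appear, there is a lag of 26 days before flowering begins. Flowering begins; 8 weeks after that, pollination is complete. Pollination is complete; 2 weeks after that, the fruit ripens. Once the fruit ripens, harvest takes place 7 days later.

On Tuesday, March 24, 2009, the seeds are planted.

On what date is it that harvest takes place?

The seeds are planted: Mar 24, 2009.
Germination occurs: Mar 24, 2009 + 2 weeks = Apr 7, 2009.
The first true leaves appear: Apr 7, 2009 + 4 weeks = May 5, 2009.
Flowering begins: May 5, 2009 + 26 days = May 31, 2009.
Pollination is complete: May 31, 2009 + 8 weeks = Jul 26, 2009.
The fruit ripens: Jul 26, 2009 + 2 weeks = Aug 9, 2009.
Harvest takes place: Aug 9, 2009 + 7 days = Aug 16, 2009.

Sunday, August 16, 2009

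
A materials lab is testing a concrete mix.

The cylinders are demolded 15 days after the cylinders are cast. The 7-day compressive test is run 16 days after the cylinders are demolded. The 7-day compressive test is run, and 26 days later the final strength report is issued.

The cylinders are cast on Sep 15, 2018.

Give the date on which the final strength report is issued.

Nov 11, 2018

The cylinders are cast: Sep 15, 2018.
The cylinders are demolded: Sep 15, 2018 + 15 days = Sep 30, 2018.
The 7-day compressive test is run: Sep 30, 2018 + 16 days = Oct 16, 2018.
The final strength report is issued: Oct 16, 2018 + 26 days = Nov 11, 2018.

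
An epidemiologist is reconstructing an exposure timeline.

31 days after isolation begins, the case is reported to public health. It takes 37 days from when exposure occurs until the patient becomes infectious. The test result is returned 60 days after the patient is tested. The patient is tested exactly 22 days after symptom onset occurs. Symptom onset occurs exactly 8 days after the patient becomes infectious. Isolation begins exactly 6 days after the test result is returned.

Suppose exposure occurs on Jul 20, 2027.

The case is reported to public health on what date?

Exposure occurs: Jul 20, 2027.
The patient becomes infectious: Jul 20, 2027 + 37 days = Aug 26, 2027.
Symptom onset occurs: Aug 26, 2027 + 8 days = Sep 3, 2027.
The patient is tested: Sep 3, 2027 + 22 days = Sep 25, 2027.
The test result is returned: Sep 25, 2027 + 60 days = Nov 24, 2027.
Isolation begins: Nov 24, 2027 + 6 days = Nov 30, 2027.
The case is reported to public health: Nov 30, 2027 + 31 days = Dec 31, 2027.

Dec 31, 2027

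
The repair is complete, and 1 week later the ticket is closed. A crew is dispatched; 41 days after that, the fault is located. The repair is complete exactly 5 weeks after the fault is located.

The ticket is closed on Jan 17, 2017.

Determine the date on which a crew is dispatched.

Oct 26, 2016

The ticket is closed: Jan 17, 2017.
The repair is complete: Jan 17, 2017 − 1 week = Jan 10, 2017.
The fault is located: Jan 10, 2017 − 5 weeks = Dec 6, 2016.
A crew is dispatched: Dec 6, 2016 − 41 days = Oct 26, 2016.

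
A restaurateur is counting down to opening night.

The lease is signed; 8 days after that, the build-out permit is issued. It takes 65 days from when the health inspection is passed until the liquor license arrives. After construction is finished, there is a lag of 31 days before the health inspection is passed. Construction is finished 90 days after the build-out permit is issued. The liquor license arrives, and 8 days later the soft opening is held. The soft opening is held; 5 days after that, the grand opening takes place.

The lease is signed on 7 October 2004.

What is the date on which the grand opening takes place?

The lease is signed: Oct 7, 2004.
The build-out permit is issued: Oct 7, 2004 + 8 days = Oct 15, 2004.
Construction is finished: Oct 15, 2004 + 90 days = Jan 13, 2005.
The health inspection is passed: Jan 13, 2005 + 31 days = Feb 13, 2005.
The liquor license arrives: Feb 13, 2005 + 65 days = Apr 19, 2005.
The soft opening is held: Apr 19, 2005 + 8 days = Apr 27, 2005.
The grand opening takes place: Apr 27, 2005 + 5 days = May 2, 2005.

2 May 2005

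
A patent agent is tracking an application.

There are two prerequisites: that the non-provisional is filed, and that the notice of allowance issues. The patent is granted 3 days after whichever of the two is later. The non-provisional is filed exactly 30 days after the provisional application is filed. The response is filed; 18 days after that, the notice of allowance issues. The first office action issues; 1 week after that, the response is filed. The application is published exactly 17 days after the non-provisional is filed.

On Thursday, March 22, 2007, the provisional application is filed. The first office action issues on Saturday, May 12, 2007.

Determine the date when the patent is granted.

Saturday, June 9, 2007

The provisional application is filed: Mar 22, 2007.
The non-provisional is filed: Mar 22, 2007 + 30 days = Apr 21, 2007.
The first office action issues: May 12, 2007.
The response is filed: May 12, 2007 + 1 week = May 19, 2007.
The notice of allowance issues: May 19, 2007 + 18 days = Jun 6, 2007.
Both prerequisites met — the non-provisional is filed (Apr 21, 2007), the notice of allowance issues (Jun 6, 2007); the later is Jun 6, 2007.
The patent is granted: Jun 6, 2007 + 3 days = Jun 9, 2007.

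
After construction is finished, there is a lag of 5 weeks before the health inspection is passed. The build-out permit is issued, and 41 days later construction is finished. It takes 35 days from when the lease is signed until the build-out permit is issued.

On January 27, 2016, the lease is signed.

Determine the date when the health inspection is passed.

May 17, 2016

The lease is signed: Jan 27, 2016.
The build-out permit is issued: Jan 27, 2016 + 35 days = Mar 2, 2016.
Construction is finished: Mar 2, 2016 + 41 days = Apr 12, 2016.
The health inspection is passed: Apr 12, 2016 + 5 weeks = May 17, 2016.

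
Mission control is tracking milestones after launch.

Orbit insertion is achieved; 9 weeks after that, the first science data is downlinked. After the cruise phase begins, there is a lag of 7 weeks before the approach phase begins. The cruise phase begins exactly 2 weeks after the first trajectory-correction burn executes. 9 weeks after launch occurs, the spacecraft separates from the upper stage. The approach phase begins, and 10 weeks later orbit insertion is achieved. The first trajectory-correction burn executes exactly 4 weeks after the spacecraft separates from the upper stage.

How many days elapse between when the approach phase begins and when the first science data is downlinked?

Causal path: the approach phase begins → orbit insertion is achieved → the first science data is downlinked.
Total delay along the path: 10 + 9 weeks = 19 weeks = 133 days.

133 days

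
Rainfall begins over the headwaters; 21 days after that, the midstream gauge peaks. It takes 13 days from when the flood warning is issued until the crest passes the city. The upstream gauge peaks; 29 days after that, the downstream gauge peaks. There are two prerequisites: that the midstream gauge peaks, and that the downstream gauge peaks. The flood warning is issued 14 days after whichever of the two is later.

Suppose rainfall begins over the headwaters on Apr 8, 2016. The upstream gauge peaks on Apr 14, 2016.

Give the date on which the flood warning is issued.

Rainfall begins over the headwaters: Apr 8, 2016.
The midstream gauge peaks: Apr 8, 2016 + 21 days = Apr 29, 2016.
The upstream gauge peaks: Apr 14, 2016.
The downstream gauge peaks: Apr 14, 2016 + 29 days = May 13, 2016.
Both prerequisites met — the midstream gauge peaks (Apr 29, 2016), the downstream gauge peaks (May 13, 2016); the later is May 13, 2016.
The flood warning is issued: May 13, 2016 + 14 days = May 27, 2016.

May 27, 2016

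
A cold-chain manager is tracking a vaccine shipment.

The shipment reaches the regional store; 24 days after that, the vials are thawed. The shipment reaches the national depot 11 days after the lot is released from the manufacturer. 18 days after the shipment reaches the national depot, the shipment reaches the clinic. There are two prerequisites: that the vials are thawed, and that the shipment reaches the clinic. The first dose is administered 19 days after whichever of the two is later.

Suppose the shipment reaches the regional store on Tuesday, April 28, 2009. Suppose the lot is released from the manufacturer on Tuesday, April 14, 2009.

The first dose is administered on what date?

The shipment reaches the regional store: Apr 28, 2009.
The vials are thawed: Apr 28, 2009 + 24 days = May 22, 2009.
The lot is released from the manufacturer: Apr 14, 2009.
The shipment reaches the national depot: Apr 14, 2009 + 11 days = Apr 25, 2009.
The shipment reaches the clinic: Apr 25, 2009 + 18 days = May 13, 2009.
Both prerequisites met — the vials are thawed (May 22, 2009), the shipment reaches the clinic (May 13, 2009); the later is May 22, 2009.
The first dose is administered: May 22, 2009 + 19 days = Jun 10, 2009.

Wednesday, June 10, 2009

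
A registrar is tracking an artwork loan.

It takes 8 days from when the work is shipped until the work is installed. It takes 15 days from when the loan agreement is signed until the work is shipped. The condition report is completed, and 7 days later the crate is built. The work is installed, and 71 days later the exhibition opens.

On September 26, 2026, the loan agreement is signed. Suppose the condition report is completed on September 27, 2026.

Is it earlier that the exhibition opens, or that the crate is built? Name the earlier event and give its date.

The crate is built — October 4, 2026

The loan agreement is signed: Sep 26, 2026.
The work is shipped: Sep 26, 2026 + 15 days = Oct 11, 2026.
The work is installed: Oct 11, 2026 + 8 days = Oct 19, 2026.
The exhibition opens: Oct 19, 2026 + 71 days = Dec 29, 2026.
The condition report is completed: Sep 27, 2026.
The crate is built: Sep 27, 2026 + 7 days = Oct 4, 2026.
Comparing: the exhibition opens on Dec 29, 2026 vs the crate is built on Oct 4, 2026. Earlier: the crate is built.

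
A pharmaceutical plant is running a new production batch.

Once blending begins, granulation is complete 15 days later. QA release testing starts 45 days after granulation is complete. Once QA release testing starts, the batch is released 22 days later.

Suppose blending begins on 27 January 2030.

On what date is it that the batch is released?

Blending begins: Jan 27, 2030.
Granulation is complete: Jan 27, 2030 + 15 days = Feb 11, 2030.
QA release testing starts: Feb 11, 2030 + 45 days = Mar 28, 2030.
The batch is released: Mar 28, 2030 + 22 days = Apr 19, 2030.

19 April 2030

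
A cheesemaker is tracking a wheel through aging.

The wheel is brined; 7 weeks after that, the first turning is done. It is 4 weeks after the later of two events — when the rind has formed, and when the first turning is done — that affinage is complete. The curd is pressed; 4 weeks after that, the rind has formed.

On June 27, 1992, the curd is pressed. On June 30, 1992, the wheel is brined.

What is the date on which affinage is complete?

The curd is pressed: Jun 27, 1992.
The rind has formed: Jun 27, 1992 + 4 weeks = Jul 25, 1992.
The wheel is brined: Jun 30, 1992.
The first turning is done: Jun 30, 1992 + 7 weeks = Aug 18, 1992.
Both prerequisites met — the rind has formed (Jul 25, 1992), the first turning is done (Aug 18, 1992); the later is Aug 18, 1992.
Affinage is complete: Aug 18, 1992 + 4 weeks = Sep 15, 1992.

September 15, 1992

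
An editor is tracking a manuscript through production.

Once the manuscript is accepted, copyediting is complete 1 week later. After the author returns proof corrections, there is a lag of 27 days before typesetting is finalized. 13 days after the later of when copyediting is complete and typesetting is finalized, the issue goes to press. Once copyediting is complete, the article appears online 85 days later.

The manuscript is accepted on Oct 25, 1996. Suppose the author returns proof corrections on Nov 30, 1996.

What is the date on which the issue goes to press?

Jan 9, 1997

The manuscript is accepted: Oct 25, 1996.
Copyediting is complete: Oct 25, 1996 + 1 week = Nov 1, 1996.
The author returns proof corrections: Nov 30, 1996.
Typesetting is finalized: Nov 30, 1996 + 27 days = Dec 27, 1996.
Both prerequisites met — copyediting is complete (Nov 1, 1996), typesetting is finalized (Dec 27, 1996); the later is Dec 27, 1996.
The issue goes to press: Dec 27, 1996 + 13 days = Jan 9, 1997.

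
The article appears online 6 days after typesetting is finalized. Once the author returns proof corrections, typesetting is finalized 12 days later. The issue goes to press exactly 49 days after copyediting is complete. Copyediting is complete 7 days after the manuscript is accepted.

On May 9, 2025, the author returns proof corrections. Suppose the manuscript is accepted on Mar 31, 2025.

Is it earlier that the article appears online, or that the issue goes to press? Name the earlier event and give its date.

The issue goes to press — May 26, 2025

The author returns proof corrections: May 9, 2025.
Typesetting is finalized: May 9, 2025 + 12 days = May 21, 2025.
The article appears online: May 21, 2025 + 6 days = May 27, 2025.
The manuscript is accepted: Mar 31, 2025.
Copyediting is complete: Mar 31, 2025 + 7 days = Apr 7, 2025.
The issue goes to press: Apr 7, 2025 + 49 days = May 26, 2025.
Comparing: the article appears online on May 27, 2025 vs the issue goes to press on May 26, 2025. Earlier: the issue goes to press.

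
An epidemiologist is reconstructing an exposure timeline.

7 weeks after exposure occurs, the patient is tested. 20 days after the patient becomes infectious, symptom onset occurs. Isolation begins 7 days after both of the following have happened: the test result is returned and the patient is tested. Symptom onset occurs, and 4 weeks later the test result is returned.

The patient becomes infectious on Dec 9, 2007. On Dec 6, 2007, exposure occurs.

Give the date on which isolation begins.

The patient becomes infectious: Dec 9, 2007.
Symptom onset occurs: Dec 9, 2007 + 20 days = Dec 29, 2007.
The test result is returned: Dec 29, 2007 + 4 weeks = Jan 26, 2008.
Exposure occurs: Dec 6, 2007.
The patient is tested: Dec 6, 2007 + 7 weeks = Jan 24, 2008.
Both prerequisites met — the test result is returned (Jan 26, 2008), the patient is tested (Jan 24, 2008); the later is Jan 26, 2008.
Isolation begins: Jan 26, 2008 + 7 days = Feb 2, 2008.

Feb 2, 2008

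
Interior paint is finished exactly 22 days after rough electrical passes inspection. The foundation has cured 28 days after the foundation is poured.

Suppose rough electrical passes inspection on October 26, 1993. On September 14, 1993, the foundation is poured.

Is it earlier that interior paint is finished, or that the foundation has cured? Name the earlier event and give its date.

The foundation has cured — October 12, 1993

Rough electrical passes inspection: Oct 26, 1993.
Interior paint is finished: Oct 26, 1993 + 22 days = Nov 17, 1993.
The foundation is poured: Sep 14, 1993.
The foundation has cured: Sep 14, 1993 + 28 days = Oct 12, 1993.
Comparing: interior paint is finished on Nov 17, 1993 vs the foundation has cured on Oct 12, 1993. Earlier: the foundation has cured.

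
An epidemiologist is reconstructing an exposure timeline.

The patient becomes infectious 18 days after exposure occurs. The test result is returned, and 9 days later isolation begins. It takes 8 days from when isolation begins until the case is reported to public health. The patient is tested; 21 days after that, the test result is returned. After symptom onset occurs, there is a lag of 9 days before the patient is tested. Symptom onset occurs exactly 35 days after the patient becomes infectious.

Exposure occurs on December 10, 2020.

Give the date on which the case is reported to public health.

Exposure occurs: Dec 10, 2020.
The patient becomes infectious: Dec 10, 2020 + 18 days = Dec 28, 2020.
Symptom onset occurs: Dec 28, 2020 + 35 days = Feb 1, 2021.
The patient is tested: Feb 1, 2021 + 9 days = Feb 10, 2021.
The test result is returned: Feb 10, 2021 + 21 days = Mar 3, 2021.
Isolation begins: Mar 3, 2021 + 9 days = Mar 12, 2021.
The case is reported to public health: Mar 12, 2021 + 8 days = Mar 20, 2021.

March 20, 2021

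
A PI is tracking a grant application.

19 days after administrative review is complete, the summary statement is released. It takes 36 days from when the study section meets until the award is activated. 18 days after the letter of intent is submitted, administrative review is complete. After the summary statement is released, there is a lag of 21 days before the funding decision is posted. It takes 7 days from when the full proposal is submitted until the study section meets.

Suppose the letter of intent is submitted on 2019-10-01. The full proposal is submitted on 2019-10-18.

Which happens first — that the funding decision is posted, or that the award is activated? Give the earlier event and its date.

The funding decision is posted — 2019-11-28

The letter of intent is submitted: Oct 1, 2019.
Administrative review is complete: Oct 1, 2019 + 18 days = Oct 19, 2019.
The summary statement is released: Oct 19, 2019 + 19 days = Nov 7, 2019.
The funding decision is posted: Nov 7, 2019 + 21 days = Nov 28, 2019.
The full proposal is submitted: Oct 18, 2019.
The study section meets: Oct 18, 2019 + 7 days = Oct 25, 2019.
The award is activated: Oct 25, 2019 + 36 days = Nov 30, 2019.
Comparing: the funding decision is posted on Nov 28, 2019 vs the award is activated on Nov 30, 2019. Earlier: the funding decision is posted.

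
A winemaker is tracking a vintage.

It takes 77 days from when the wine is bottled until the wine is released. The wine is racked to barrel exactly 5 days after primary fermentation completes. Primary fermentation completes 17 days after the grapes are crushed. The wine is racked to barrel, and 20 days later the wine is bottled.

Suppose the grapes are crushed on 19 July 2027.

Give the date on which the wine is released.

The grapes are crushed: Jul 19, 2027.
Primary fermentation completes: Jul 19, 2027 + 17 days = Aug 5, 2027.
The wine is racked to barrel: Aug 5, 2027 + 5 days = Aug 10, 2027.
The wine is bottled: Aug 10, 2027 + 20 days = Aug 30, 2027.
The wine is released: Aug 30, 2027 + 77 days = Nov 15, 2027.

15 November 2027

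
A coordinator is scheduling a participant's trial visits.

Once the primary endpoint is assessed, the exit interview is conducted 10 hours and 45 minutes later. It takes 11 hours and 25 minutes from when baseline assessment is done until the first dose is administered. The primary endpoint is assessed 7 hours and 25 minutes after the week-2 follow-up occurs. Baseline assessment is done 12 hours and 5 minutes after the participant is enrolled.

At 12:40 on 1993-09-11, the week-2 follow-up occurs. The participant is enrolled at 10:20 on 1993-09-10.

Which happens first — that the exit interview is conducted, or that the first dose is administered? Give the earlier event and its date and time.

The first dose is administered — 09:50 on 1993-09-11

The week-2 follow-up occurs: 12:40 Sep 11, 1993.
The primary endpoint is assessed: 12:40 Sep 11, 1993 + 7h25m = 20:05 Sep 11, 1993.
The exit interview is conducted: 20:05 Sep 11, 1993 + 10h45m = 06:50 Sep 12, 1993.
The participant is enrolled: 10:20 Sep 10, 1993.
Baseline assessment is done: 10:20 Sep 10, 1993 + 12h05m = 22:25 Sep 10, 1993.
The first dose is administered: 22:25 Sep 10, 1993 + 11h25m = 09:50 Sep 11, 1993.
Comparing: the exit interview is conducted at 06:50 Sep 12, 1993 vs the first dose is administered at 09:50 Sep 11, 1993. Earlier: the first dose is administered.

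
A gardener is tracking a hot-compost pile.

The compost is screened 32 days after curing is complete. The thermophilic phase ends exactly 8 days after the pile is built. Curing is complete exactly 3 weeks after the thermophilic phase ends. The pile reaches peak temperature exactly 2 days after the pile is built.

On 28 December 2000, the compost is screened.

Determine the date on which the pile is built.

28 October 2000

The compost is screened: Dec 28, 2000.
Curing is complete: Dec 28, 2000 − 32 days = Nov 26, 2000.
The thermophilic phase ends: Nov 26, 2000 − 3 weeks = Nov 5, 2000.
The pile is built: Nov 5, 2000 − 8 days = Oct 28, 2000.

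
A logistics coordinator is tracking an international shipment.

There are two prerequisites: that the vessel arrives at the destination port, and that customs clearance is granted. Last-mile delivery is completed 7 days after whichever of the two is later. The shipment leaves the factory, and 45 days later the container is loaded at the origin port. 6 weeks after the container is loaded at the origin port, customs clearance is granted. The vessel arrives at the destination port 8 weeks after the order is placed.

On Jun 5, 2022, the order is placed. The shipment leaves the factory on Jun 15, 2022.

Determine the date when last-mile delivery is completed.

Sep 17, 2022

The order is placed: Jun 5, 2022.
The vessel arrives at the destination port: Jun 5, 2022 + 8 weeks = Jul 31, 2022.
The shipment leaves the factory: Jun 15, 2022.
The container is loaded at the origin port: Jun 15, 2022 + 45 days = Jul 30, 2022.
Customs clearance is granted: Jul 30, 2022 + 6 weeks = Sep 10, 2022.
Both prerequisites met — the vessel arrives at the destination port (Jul 31, 2022), customs clearance is granted (Sep 10, 2022); the later is Sep 10, 2022.
Last-mile delivery is completed: Sep 10, 2022 + 7 days = Sep 17, 2022.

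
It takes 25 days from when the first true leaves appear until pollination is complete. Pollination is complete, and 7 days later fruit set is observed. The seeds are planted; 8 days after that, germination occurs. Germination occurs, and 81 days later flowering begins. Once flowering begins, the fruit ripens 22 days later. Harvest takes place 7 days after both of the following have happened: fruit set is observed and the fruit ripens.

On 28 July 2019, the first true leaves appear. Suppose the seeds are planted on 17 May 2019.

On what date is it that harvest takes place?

12 September 2019

The first true leaves appear: Jul 28, 2019.
Pollination is complete: Jul 28, 2019 + 25 days = Aug 22, 2019.
Fruit set is observed: Aug 22, 2019 + 7 days = Aug 29, 2019.
The seeds are planted: May 17, 2019.
Germination occurs: May 17, 2019 + 8 days = May 25, 2019.
Flowering begins: May 25, 2019 + 81 days = Aug 14, 2019.
The fruit ripens: Aug 14, 2019 + 22 days = Sep 5, 2019.
Both prerequisites met — fruit set is observed (Aug 29, 2019), the fruit ripens (Sep 5, 2019); the later is Sep 5, 2019.
Harvest takes place: Sep 5, 2019 + 7 days = Sep 12, 2019.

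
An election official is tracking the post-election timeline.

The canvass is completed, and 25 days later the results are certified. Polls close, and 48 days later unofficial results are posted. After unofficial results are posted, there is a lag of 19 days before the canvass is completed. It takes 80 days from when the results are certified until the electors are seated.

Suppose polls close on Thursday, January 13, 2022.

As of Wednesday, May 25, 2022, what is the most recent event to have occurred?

Polls close: Jan 13, 2022.
Unofficial results are posted: Jan 13, 2022 + 48 days = Mar 2, 2022.
The canvass is completed: Mar 2, 2022 + 19 days = Mar 21, 2022.
The results are certified: Mar 21, 2022 + 25 days = Apr 15, 2022.
The electors are seated: Apr 15, 2022 + 80 days = Jul 4, 2022.
May 25, 2022 falls between when the results are certified (Apr 15, 2022) and when the electors are seated (Jul 4, 2022).

The results are certified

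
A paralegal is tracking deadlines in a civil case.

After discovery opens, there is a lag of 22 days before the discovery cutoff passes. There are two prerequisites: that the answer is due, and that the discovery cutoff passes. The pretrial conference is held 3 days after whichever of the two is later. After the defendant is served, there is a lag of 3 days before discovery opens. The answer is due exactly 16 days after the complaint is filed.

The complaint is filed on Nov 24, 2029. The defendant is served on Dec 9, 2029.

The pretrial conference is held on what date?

The complaint is filed: Nov 24, 2029.
The answer is due: Nov 24, 2029 + 16 days = Dec 10, 2029.
The defendant is served: Dec 9, 2029.
Discovery opens: Dec 9, 2029 + 3 days = Dec 12, 2029.
The discovery cutoff passes: Dec 12, 2029 + 22 days = Jan 3, 2030.
Both prerequisites met — the answer is due (Dec 10, 2029), the discovery cutoff passes (Jan 3, 2030); the later is Jan 3, 2030.
The pretrial conference is held: Jan 3, 2030 + 3 days = Jan 6, 2030.

Jan 6, 2030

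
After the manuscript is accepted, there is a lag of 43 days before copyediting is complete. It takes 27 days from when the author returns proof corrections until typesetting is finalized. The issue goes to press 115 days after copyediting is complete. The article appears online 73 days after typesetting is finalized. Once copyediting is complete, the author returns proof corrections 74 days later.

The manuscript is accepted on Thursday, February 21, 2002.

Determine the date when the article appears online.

Thursday, September 26, 2002

The manuscript is accepted: Feb 21, 2002.
Copyediting is complete: Feb 21, 2002 + 43 days = Apr 5, 2002.
The author returns proof corrections: Apr 5, 2002 + 74 days = Jun 18, 2002.
Typesetting is finalized: Jun 18, 2002 + 27 days = Jul 15, 2002.
The article appears online: Jul 15, 2002 + 73 days = Sep 26, 2002.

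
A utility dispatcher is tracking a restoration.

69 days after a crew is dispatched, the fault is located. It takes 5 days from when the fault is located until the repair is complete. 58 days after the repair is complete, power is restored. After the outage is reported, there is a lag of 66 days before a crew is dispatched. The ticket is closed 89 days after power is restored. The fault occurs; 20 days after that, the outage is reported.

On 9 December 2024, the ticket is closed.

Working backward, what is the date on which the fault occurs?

6 February 2024

The ticket is closed: Dec 9, 2024.
Power is restored: Dec 9, 2024 − 89 days = Sep 11, 2024.
The repair is complete: Sep 11, 2024 − 58 days = Jul 15, 2024.
The fault is located: Jul 15, 2024 − 5 days = Jul 10, 2024.
A crew is dispatched: Jul 10, 2024 − 69 days = May 2, 2024.
The outage is reported: May 2, 2024 − 66 days = Feb 26, 2024.
The fault occurs: Feb 26, 2024 − 20 days = Feb 6, 2024.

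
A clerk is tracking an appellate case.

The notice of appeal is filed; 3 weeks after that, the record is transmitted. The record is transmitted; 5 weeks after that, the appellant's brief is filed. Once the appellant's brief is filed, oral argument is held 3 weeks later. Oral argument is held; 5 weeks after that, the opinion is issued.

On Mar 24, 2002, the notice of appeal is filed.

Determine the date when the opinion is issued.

The notice of appeal is filed: Mar 24, 2002.
The record is transmitted: Mar 24, 2002 + 3 weeks = Apr 14, 2002.
The appellant's brief is filed: Apr 14, 2002 + 5 weeks = May 19, 2002.
Oral argument is held: May 19, 2002 + 3 weeks = Jun 9, 2002.
The opinion is issued: Jun 9, 2002 + 5 weeks = Jul 14, 2002.

Jul 14, 2002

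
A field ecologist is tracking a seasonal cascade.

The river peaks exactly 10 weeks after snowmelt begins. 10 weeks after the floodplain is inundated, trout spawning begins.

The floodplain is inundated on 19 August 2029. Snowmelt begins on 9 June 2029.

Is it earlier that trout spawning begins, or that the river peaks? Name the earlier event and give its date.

The river peaks — 18 August 2029

The floodplain is inundated: Aug 19, 2029.
Trout spawning begins: Aug 19, 2029 + 10 weeks = Oct 28, 2029.
Snowmelt begins: Jun 9, 2029.
The river peaks: Jun 9, 2029 + 10 weeks = Aug 18, 2029.
Comparing: trout spawning begins on Oct 28, 2029 vs the river peaks on Aug 18, 2029. Earlier: the river peaks.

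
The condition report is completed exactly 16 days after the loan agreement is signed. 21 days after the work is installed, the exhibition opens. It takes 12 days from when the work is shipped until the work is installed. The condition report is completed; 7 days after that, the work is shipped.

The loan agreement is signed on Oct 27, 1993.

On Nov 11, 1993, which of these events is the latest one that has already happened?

The loan agreement is signed

The loan agreement is signed: Oct 27, 1993.
The condition report is completed: Oct 27, 1993 + 16 days = Nov 12, 1993.
The work is shipped: Nov 12, 1993 + 7 days = Nov 19, 1993.
The work is installed: Nov 19, 1993 + 12 days = Dec 1, 1993.
The exhibition opens: Dec 1, 1993 + 21 days = Dec 22, 1993.
Nov 11, 1993 falls between when the loan agreement is signed (Oct 27, 1993) and when the condition report is completed (Nov 12, 1993).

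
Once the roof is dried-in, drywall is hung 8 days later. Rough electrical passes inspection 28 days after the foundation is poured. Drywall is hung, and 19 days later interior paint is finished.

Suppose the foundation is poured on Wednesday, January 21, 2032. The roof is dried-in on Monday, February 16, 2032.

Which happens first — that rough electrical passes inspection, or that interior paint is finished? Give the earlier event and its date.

The foundation is poured: Jan 21, 2032.
Rough electrical passes inspection: Jan 21, 2032 + 28 days = Feb 18, 2032.
The roof is dried-in: Feb 16, 2032.
Drywall is hung: Feb 16, 2032 + 8 days = Feb 24, 2032.
Interior paint is finished: Feb 24, 2032 + 19 days = Mar 14, 2032.
Comparing: rough electrical passes inspection on Feb 18, 2032 vs interior paint is finished on Mar 14, 2032. Earlier: rough electrical passes inspection.

Rough electrical passes inspection — Wednesday, February 18, 2032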